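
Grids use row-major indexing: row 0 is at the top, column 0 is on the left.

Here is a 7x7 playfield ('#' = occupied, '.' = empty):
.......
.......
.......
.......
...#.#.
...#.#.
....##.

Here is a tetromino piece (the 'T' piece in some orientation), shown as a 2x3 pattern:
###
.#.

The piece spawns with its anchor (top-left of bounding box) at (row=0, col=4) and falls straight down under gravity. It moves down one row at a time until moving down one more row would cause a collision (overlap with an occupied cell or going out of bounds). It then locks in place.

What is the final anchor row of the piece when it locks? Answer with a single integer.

Spawn at (row=0, col=4). Try each row:
  row 0: fits
  row 1: fits
  row 2: fits
  row 3: blocked -> lock at row 2

Answer: 2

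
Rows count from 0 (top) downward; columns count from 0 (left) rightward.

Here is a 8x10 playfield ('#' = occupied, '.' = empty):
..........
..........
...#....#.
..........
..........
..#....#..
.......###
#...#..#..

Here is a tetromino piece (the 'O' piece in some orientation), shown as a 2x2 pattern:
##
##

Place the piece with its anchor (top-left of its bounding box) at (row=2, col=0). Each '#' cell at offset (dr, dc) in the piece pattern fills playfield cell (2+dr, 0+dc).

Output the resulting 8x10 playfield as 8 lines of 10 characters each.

Fill (2+0,0+0) = (2,0)
Fill (2+0,0+1) = (2,1)
Fill (2+1,0+0) = (3,0)
Fill (2+1,0+1) = (3,1)

Answer: ..........
..........
##.#....#.
##........
..........
..#....#..
.......###
#...#..#..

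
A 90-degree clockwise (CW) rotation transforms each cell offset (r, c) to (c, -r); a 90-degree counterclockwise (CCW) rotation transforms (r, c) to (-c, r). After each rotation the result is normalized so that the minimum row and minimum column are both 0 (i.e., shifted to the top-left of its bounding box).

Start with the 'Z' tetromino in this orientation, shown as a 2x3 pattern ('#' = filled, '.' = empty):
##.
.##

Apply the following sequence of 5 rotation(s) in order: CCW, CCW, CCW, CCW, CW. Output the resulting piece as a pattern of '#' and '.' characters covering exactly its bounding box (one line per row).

Start:
##.
.##
After rotation 1 (CCW):
.#
##
#.
After rotation 2 (CCW):
##.
.##
After rotation 3 (CCW):
.#
##
#.
After rotation 4 (CCW):
##.
.##
After rotation 5 (CW):
.#
##
#.

Answer: .#
##
#.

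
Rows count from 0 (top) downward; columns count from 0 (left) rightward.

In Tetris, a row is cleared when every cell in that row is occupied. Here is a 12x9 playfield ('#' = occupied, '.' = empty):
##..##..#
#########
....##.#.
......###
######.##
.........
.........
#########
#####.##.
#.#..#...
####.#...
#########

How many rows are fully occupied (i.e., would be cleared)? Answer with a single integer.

Check each row:
  row 0: 4 empty cells -> not full
  row 1: 0 empty cells -> FULL (clear)
  row 2: 6 empty cells -> not full
  row 3: 6 empty cells -> not full
  row 4: 1 empty cell -> not full
  row 5: 9 empty cells -> not full
  row 6: 9 empty cells -> not full
  row 7: 0 empty cells -> FULL (clear)
  row 8: 2 empty cells -> not full
  row 9: 6 empty cells -> not full
  row 10: 4 empty cells -> not full
  row 11: 0 empty cells -> FULL (clear)
Total rows cleared: 3

Answer: 3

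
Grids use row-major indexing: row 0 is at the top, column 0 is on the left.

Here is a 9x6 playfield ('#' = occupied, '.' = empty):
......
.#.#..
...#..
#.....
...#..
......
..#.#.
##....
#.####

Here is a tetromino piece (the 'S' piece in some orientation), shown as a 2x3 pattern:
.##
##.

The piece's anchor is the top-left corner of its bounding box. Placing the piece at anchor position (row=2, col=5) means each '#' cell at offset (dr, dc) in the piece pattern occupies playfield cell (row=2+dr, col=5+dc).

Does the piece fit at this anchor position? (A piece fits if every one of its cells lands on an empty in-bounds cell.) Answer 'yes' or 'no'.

Answer: no

Derivation:
Check each piece cell at anchor (2, 5):
  offset (0,1) -> (2,6): out of bounds -> FAIL
  offset (0,2) -> (2,7): out of bounds -> FAIL
  offset (1,0) -> (3,5): empty -> OK
  offset (1,1) -> (3,6): out of bounds -> FAIL
All cells valid: no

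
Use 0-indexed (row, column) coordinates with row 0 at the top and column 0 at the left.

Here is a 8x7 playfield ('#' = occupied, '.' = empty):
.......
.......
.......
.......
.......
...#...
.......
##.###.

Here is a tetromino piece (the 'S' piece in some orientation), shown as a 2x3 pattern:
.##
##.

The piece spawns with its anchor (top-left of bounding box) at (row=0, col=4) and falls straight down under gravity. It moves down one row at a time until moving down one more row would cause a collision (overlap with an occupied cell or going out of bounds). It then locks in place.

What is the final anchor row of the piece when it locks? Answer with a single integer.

Answer: 5

Derivation:
Spawn at (row=0, col=4). Try each row:
  row 0: fits
  row 1: fits
  row 2: fits
  row 3: fits
  row 4: fits
  row 5: fits
  row 6: blocked -> lock at row 5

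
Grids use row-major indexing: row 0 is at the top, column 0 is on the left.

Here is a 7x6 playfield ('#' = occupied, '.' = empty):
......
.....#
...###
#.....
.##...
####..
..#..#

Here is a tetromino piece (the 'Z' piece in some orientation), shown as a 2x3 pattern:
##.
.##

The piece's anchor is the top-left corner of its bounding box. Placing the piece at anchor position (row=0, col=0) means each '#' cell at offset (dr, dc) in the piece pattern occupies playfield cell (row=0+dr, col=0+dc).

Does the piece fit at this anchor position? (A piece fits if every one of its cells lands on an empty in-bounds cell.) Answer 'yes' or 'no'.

Check each piece cell at anchor (0, 0):
  offset (0,0) -> (0,0): empty -> OK
  offset (0,1) -> (0,1): empty -> OK
  offset (1,1) -> (1,1): empty -> OK
  offset (1,2) -> (1,2): empty -> OK
All cells valid: yes

Answer: yes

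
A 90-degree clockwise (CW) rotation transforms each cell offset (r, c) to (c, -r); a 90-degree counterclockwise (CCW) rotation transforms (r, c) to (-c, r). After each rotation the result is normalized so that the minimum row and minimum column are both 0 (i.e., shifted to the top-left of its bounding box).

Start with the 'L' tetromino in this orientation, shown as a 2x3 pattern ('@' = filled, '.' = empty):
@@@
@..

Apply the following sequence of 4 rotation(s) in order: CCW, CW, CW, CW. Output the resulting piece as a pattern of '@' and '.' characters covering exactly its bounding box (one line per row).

Start:
@@@
@..
After rotation 1 (CCW):
@.
@.
@@
After rotation 2 (CW):
@@@
@..
After rotation 3 (CW):
@@
.@
.@
After rotation 4 (CW):
..@
@@@

Answer: ..@
@@@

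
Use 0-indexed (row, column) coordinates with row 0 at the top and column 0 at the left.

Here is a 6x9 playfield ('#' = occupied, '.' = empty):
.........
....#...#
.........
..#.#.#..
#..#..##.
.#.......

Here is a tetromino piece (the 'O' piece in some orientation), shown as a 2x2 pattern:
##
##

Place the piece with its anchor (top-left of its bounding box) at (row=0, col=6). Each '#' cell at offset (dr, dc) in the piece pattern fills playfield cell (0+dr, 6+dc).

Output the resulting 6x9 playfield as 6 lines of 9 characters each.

Answer: ......##.
....#.###
.........
..#.#.#..
#..#..##.
.#.......

Derivation:
Fill (0+0,6+0) = (0,6)
Fill (0+0,6+1) = (0,7)
Fill (0+1,6+0) = (1,6)
Fill (0+1,6+1) = (1,7)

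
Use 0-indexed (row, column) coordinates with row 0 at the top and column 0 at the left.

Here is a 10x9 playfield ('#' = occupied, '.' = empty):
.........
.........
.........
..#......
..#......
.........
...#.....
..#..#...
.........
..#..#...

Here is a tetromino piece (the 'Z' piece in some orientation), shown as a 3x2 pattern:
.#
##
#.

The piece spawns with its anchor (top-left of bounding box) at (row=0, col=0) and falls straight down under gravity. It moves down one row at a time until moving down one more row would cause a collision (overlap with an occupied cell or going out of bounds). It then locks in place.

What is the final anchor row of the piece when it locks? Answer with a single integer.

Answer: 7

Derivation:
Spawn at (row=0, col=0). Try each row:
  row 0: fits
  row 1: fits
  row 2: fits
  row 3: fits
  row 4: fits
  row 5: fits
  row 6: fits
  row 7: fits
  row 8: blocked -> lock at row 7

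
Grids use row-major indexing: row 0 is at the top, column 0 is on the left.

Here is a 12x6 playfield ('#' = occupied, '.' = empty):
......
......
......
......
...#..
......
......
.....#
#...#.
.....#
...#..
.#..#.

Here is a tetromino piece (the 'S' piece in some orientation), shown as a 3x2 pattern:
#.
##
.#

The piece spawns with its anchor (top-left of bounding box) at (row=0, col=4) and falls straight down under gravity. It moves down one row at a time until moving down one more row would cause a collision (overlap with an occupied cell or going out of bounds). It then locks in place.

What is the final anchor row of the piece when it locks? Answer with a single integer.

Answer: 4

Derivation:
Spawn at (row=0, col=4). Try each row:
  row 0: fits
  row 1: fits
  row 2: fits
  row 3: fits
  row 4: fits
  row 5: blocked -> lock at row 4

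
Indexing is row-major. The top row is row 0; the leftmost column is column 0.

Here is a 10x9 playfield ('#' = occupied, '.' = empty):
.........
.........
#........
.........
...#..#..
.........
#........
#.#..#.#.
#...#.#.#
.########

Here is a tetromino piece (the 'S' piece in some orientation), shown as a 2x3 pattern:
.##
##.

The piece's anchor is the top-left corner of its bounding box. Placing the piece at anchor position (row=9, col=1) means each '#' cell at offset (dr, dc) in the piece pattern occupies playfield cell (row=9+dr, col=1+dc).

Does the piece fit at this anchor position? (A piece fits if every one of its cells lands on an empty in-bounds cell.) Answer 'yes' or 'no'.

Check each piece cell at anchor (9, 1):
  offset (0,1) -> (9,2): occupied ('#') -> FAIL
  offset (0,2) -> (9,3): occupied ('#') -> FAIL
  offset (1,0) -> (10,1): out of bounds -> FAIL
  offset (1,1) -> (10,2): out of bounds -> FAIL
All cells valid: no

Answer: no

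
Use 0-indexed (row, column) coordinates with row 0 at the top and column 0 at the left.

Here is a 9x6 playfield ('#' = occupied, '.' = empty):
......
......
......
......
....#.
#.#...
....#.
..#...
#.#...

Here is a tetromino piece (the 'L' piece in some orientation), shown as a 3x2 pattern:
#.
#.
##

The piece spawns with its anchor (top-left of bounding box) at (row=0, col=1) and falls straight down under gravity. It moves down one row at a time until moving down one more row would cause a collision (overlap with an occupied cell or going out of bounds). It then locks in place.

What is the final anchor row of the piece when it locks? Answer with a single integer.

Answer: 2

Derivation:
Spawn at (row=0, col=1). Try each row:
  row 0: fits
  row 1: fits
  row 2: fits
  row 3: blocked -> lock at row 2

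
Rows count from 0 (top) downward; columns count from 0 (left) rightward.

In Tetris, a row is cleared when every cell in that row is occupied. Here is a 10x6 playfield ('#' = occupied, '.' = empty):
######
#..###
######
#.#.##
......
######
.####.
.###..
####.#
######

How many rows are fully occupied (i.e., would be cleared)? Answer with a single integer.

Check each row:
  row 0: 0 empty cells -> FULL (clear)
  row 1: 2 empty cells -> not full
  row 2: 0 empty cells -> FULL (clear)
  row 3: 2 empty cells -> not full
  row 4: 6 empty cells -> not full
  row 5: 0 empty cells -> FULL (clear)
  row 6: 2 empty cells -> not full
  row 7: 3 empty cells -> not full
  row 8: 1 empty cell -> not full
  row 9: 0 empty cells -> FULL (clear)
Total rows cleared: 4

Answer: 4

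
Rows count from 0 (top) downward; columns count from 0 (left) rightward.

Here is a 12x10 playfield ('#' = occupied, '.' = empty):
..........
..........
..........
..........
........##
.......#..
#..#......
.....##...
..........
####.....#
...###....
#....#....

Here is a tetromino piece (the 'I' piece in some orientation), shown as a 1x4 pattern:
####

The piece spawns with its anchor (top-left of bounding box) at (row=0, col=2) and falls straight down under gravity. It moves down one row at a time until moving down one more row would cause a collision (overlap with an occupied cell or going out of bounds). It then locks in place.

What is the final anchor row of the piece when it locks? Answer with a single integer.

Answer: 5

Derivation:
Spawn at (row=0, col=2). Try each row:
  row 0: fits
  row 1: fits
  row 2: fits
  row 3: fits
  row 4: fits
  row 5: fits
  row 6: blocked -> lock at row 5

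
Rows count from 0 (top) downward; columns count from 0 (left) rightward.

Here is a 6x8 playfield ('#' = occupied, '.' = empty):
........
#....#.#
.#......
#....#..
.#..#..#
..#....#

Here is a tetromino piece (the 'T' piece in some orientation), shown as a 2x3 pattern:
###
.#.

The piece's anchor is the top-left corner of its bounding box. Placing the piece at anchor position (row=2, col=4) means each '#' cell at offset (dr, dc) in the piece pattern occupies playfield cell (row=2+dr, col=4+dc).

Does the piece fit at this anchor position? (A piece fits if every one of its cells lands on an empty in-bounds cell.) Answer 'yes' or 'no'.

Check each piece cell at anchor (2, 4):
  offset (0,0) -> (2,4): empty -> OK
  offset (0,1) -> (2,5): empty -> OK
  offset (0,2) -> (2,6): empty -> OK
  offset (1,1) -> (3,5): occupied ('#') -> FAIL
All cells valid: no

Answer: no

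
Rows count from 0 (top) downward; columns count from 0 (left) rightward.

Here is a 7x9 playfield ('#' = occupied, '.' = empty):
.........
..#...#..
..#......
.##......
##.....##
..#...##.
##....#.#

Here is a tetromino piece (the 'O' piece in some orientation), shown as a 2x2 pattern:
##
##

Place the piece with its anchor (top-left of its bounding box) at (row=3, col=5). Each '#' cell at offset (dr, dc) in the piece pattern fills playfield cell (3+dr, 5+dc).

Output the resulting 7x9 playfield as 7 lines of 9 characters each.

Answer: .........
..#...#..
..#......
.##..##..
##...####
..#...##.
##....#.#

Derivation:
Fill (3+0,5+0) = (3,5)
Fill (3+0,5+1) = (3,6)
Fill (3+1,5+0) = (4,5)
Fill (3+1,5+1) = (4,6)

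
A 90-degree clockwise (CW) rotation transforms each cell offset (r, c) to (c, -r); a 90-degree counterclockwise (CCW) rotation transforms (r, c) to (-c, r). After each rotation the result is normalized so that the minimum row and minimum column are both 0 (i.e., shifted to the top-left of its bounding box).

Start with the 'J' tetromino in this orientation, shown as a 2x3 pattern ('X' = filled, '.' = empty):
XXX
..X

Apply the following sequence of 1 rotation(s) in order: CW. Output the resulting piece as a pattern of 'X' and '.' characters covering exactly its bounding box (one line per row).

Start:
XXX
..X
After rotation 1 (CW):
.X
.X
XX

Answer: .X
.X
XX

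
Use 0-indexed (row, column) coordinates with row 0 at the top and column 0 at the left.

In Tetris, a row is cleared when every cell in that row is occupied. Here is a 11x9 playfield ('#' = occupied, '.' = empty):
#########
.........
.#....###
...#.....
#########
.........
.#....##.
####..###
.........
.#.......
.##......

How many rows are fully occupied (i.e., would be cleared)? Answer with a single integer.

Check each row:
  row 0: 0 empty cells -> FULL (clear)
  row 1: 9 empty cells -> not full
  row 2: 5 empty cells -> not full
  row 3: 8 empty cells -> not full
  row 4: 0 empty cells -> FULL (clear)
  row 5: 9 empty cells -> not full
  row 6: 6 empty cells -> not full
  row 7: 2 empty cells -> not full
  row 8: 9 empty cells -> not full
  row 9: 8 empty cells -> not full
  row 10: 7 empty cells -> not full
Total rows cleared: 2

Answer: 2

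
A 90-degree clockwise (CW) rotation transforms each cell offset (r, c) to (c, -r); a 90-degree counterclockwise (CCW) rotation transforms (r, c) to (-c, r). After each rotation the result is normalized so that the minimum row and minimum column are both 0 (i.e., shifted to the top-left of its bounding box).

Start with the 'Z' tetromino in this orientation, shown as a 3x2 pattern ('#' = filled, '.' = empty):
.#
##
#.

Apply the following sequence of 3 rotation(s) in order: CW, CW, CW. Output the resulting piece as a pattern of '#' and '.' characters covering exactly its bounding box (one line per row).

Answer: ##.
.##

Derivation:
Start:
.#
##
#.
After rotation 1 (CW):
##.
.##
After rotation 2 (CW):
.#
##
#.
After rotation 3 (CW):
##.
.##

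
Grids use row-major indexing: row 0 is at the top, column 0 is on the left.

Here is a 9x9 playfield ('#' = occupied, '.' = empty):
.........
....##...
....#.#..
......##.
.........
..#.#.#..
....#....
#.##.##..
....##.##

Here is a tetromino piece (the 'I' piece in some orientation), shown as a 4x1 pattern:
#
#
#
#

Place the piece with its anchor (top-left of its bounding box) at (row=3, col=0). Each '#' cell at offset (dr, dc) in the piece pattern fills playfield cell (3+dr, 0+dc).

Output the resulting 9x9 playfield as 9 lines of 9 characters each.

Fill (3+0,0+0) = (3,0)
Fill (3+1,0+0) = (4,0)
Fill (3+2,0+0) = (5,0)
Fill (3+3,0+0) = (6,0)

Answer: .........
....##...
....#.#..
#.....##.
#........
#.#.#.#..
#...#....
#.##.##..
....##.##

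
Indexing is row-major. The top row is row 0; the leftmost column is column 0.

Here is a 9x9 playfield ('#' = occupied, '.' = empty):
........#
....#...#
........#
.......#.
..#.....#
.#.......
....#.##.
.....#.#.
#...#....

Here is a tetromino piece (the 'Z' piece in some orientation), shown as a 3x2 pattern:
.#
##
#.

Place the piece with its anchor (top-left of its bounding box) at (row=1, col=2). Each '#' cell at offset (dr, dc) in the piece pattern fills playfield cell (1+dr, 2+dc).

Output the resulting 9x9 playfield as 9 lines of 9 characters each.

Fill (1+0,2+1) = (1,3)
Fill (1+1,2+0) = (2,2)
Fill (1+1,2+1) = (2,3)
Fill (1+2,2+0) = (3,2)

Answer: ........#
...##...#
..##....#
..#....#.
..#.....#
.#.......
....#.##.
.....#.#.
#...#....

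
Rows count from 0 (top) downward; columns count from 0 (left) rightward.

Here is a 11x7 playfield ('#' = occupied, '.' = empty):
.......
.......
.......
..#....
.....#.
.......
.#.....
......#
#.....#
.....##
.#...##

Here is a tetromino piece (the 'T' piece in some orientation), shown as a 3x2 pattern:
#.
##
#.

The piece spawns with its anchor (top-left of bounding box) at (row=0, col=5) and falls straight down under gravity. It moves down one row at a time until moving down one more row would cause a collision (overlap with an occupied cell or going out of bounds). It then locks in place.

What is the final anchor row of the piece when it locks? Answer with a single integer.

Spawn at (row=0, col=5). Try each row:
  row 0: fits
  row 1: fits
  row 2: blocked -> lock at row 1

Answer: 1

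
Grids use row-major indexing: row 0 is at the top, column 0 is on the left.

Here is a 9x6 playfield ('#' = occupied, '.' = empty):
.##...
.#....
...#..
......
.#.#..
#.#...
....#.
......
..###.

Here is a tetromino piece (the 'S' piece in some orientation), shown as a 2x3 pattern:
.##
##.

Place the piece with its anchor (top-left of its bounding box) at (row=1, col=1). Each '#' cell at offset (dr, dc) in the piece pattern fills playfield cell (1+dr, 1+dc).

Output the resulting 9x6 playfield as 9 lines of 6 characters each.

Fill (1+0,1+1) = (1,2)
Fill (1+0,1+2) = (1,3)
Fill (1+1,1+0) = (2,1)
Fill (1+1,1+1) = (2,2)

Answer: .##...
.###..
.###..
......
.#.#..
#.#...
....#.
......
..###.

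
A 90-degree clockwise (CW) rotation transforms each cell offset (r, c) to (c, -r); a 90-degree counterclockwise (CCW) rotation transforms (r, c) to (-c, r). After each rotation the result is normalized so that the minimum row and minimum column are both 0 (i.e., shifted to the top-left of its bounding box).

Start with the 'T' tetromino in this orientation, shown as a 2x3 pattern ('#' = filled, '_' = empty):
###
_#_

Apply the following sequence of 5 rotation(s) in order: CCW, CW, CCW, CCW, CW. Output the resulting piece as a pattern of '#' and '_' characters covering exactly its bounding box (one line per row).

Answer: #_
##
#_

Derivation:
Start:
###
_#_
After rotation 1 (CCW):
#_
##
#_
After rotation 2 (CW):
###
_#_
After rotation 3 (CCW):
#_
##
#_
After rotation 4 (CCW):
_#_
###
After rotation 5 (CW):
#_
##
#_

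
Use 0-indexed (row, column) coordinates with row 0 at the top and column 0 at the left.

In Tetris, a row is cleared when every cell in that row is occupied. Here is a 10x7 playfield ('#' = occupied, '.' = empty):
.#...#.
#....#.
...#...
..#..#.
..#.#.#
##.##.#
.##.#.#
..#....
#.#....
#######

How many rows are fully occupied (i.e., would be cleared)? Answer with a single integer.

Answer: 1

Derivation:
Check each row:
  row 0: 5 empty cells -> not full
  row 1: 5 empty cells -> not full
  row 2: 6 empty cells -> not full
  row 3: 5 empty cells -> not full
  row 4: 4 empty cells -> not full
  row 5: 2 empty cells -> not full
  row 6: 3 empty cells -> not full
  row 7: 6 empty cells -> not full
  row 8: 5 empty cells -> not full
  row 9: 0 empty cells -> FULL (clear)
Total rows cleared: 1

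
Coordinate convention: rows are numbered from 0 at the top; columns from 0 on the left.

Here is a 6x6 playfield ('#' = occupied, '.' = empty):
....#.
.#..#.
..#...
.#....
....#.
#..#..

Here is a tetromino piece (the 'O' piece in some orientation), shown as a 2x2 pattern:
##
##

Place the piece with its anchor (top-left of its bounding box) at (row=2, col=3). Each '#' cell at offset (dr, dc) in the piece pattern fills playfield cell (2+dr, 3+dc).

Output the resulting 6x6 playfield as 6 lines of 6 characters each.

Fill (2+0,3+0) = (2,3)
Fill (2+0,3+1) = (2,4)
Fill (2+1,3+0) = (3,3)
Fill (2+1,3+1) = (3,4)

Answer: ....#.
.#..#.
..###.
.#.##.
....#.
#..#..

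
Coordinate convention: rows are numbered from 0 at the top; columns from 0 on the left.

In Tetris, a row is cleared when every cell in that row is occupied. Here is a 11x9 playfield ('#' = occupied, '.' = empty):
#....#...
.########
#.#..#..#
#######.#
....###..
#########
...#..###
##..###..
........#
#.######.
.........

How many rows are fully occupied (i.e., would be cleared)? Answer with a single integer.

Answer: 1

Derivation:
Check each row:
  row 0: 7 empty cells -> not full
  row 1: 1 empty cell -> not full
  row 2: 5 empty cells -> not full
  row 3: 1 empty cell -> not full
  row 4: 6 empty cells -> not full
  row 5: 0 empty cells -> FULL (clear)
  row 6: 5 empty cells -> not full
  row 7: 4 empty cells -> not full
  row 8: 8 empty cells -> not full
  row 9: 2 empty cells -> not full
  row 10: 9 empty cells -> not full
Total rows cleared: 1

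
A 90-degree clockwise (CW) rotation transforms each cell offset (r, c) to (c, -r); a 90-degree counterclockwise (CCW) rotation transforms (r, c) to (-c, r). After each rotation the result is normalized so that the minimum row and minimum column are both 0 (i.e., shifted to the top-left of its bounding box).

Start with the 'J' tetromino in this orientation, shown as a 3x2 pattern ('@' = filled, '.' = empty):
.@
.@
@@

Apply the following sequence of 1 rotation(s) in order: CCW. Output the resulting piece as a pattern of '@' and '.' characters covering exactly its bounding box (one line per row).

Start:
.@
.@
@@
After rotation 1 (CCW):
@@@
..@

Answer: @@@
..@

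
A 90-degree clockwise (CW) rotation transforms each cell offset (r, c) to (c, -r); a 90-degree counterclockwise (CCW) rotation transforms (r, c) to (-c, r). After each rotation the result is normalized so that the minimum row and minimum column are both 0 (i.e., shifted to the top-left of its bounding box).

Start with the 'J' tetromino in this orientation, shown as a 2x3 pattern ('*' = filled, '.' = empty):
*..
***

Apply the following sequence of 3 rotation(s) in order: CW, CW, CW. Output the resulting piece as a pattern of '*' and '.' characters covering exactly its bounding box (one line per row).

Answer: .*
.*
**

Derivation:
Start:
*..
***
After rotation 1 (CW):
**
*.
*.
After rotation 2 (CW):
***
..*
After rotation 3 (CW):
.*
.*
**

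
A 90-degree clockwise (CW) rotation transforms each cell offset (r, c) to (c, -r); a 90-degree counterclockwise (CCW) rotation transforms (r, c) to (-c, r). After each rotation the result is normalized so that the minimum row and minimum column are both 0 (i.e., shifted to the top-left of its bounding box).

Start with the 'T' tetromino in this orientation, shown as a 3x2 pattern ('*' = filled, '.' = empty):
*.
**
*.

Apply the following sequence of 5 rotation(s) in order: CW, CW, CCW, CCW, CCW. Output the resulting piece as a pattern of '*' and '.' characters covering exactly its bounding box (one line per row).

Start:
*.
**
*.
After rotation 1 (CW):
***
.*.
After rotation 2 (CW):
.*
**
.*
After rotation 3 (CCW):
***
.*.
After rotation 4 (CCW):
*.
**
*.
After rotation 5 (CCW):
.*.
***

Answer: .*.
***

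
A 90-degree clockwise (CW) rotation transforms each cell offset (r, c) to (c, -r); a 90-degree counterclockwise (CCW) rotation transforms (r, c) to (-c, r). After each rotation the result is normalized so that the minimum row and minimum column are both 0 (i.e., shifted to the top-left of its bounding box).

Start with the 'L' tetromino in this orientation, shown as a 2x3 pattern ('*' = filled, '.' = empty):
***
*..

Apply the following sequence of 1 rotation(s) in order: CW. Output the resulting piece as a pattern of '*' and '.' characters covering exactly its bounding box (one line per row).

Answer: **
.*
.*

Derivation:
Start:
***
*..
After rotation 1 (CW):
**
.*
.*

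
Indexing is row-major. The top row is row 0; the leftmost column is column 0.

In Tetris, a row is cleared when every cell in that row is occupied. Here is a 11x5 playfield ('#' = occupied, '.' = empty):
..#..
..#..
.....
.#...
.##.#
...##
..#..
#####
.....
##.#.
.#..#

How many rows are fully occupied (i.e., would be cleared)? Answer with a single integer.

Check each row:
  row 0: 4 empty cells -> not full
  row 1: 4 empty cells -> not full
  row 2: 5 empty cells -> not full
  row 3: 4 empty cells -> not full
  row 4: 2 empty cells -> not full
  row 5: 3 empty cells -> not full
  row 6: 4 empty cells -> not full
  row 7: 0 empty cells -> FULL (clear)
  row 8: 5 empty cells -> not full
  row 9: 2 empty cells -> not full
  row 10: 3 empty cells -> not full
Total rows cleared: 1

Answer: 1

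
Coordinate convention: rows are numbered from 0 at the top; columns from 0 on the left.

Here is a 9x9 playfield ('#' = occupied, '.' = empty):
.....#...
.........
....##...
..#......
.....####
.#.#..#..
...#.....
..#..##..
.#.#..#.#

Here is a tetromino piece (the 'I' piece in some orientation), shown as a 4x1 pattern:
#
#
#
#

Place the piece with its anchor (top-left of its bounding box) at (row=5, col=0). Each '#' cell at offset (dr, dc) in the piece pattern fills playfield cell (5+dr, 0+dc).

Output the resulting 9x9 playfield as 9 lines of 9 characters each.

Fill (5+0,0+0) = (5,0)
Fill (5+1,0+0) = (6,0)
Fill (5+2,0+0) = (7,0)
Fill (5+3,0+0) = (8,0)

Answer: .....#...
.........
....##...
..#......
.....####
##.#..#..
#..#.....
#.#..##..
##.#..#.#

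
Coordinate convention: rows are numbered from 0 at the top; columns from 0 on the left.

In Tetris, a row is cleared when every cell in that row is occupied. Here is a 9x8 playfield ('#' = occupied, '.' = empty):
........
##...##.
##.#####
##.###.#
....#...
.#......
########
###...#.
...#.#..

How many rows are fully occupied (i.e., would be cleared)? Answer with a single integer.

Check each row:
  row 0: 8 empty cells -> not full
  row 1: 4 empty cells -> not full
  row 2: 1 empty cell -> not full
  row 3: 2 empty cells -> not full
  row 4: 7 empty cells -> not full
  row 5: 7 empty cells -> not full
  row 6: 0 empty cells -> FULL (clear)
  row 7: 4 empty cells -> not full
  row 8: 6 empty cells -> not full
Total rows cleared: 1

Answer: 1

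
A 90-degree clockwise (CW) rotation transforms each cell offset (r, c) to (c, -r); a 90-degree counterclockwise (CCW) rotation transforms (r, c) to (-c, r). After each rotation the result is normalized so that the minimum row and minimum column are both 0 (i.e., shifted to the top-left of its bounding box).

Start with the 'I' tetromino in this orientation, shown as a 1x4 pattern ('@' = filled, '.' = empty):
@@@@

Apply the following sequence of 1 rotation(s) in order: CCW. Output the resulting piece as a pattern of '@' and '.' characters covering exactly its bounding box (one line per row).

Answer: @
@
@
@

Derivation:
Start:
@@@@
After rotation 1 (CCW):
@
@
@
@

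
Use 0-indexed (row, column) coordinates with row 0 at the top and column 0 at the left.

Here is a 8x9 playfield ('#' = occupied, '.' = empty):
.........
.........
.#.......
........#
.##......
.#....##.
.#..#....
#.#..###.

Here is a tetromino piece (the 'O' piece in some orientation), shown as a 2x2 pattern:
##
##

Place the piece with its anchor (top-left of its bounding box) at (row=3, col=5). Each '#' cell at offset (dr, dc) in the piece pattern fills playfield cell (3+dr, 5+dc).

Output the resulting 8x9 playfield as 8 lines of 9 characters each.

Fill (3+0,5+0) = (3,5)
Fill (3+0,5+1) = (3,6)
Fill (3+1,5+0) = (4,5)
Fill (3+1,5+1) = (4,6)

Answer: .........
.........
.#.......
.....##.#
.##..##..
.#....##.
.#..#....
#.#..###.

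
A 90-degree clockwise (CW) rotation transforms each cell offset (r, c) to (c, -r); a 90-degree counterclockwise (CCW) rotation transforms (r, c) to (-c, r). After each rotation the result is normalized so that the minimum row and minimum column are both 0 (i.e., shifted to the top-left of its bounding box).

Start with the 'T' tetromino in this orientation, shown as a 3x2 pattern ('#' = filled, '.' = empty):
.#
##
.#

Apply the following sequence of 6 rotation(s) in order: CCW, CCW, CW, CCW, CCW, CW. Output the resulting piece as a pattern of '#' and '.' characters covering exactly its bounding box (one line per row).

Start:
.#
##
.#
After rotation 1 (CCW):
###
.#.
After rotation 2 (CCW):
#.
##
#.
After rotation 3 (CW):
###
.#.
After rotation 4 (CCW):
#.
##
#.
After rotation 5 (CCW):
.#.
###
After rotation 6 (CW):
#.
##
#.

Answer: #.
##
#.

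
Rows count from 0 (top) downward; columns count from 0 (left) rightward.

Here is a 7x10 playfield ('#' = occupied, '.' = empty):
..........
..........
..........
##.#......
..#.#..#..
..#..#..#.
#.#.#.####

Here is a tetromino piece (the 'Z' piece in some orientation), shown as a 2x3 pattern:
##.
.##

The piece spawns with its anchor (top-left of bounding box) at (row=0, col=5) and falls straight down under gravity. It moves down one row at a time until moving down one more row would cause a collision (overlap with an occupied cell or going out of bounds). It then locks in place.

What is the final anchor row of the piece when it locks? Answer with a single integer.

Answer: 2

Derivation:
Spawn at (row=0, col=5). Try each row:
  row 0: fits
  row 1: fits
  row 2: fits
  row 3: blocked -> lock at row 2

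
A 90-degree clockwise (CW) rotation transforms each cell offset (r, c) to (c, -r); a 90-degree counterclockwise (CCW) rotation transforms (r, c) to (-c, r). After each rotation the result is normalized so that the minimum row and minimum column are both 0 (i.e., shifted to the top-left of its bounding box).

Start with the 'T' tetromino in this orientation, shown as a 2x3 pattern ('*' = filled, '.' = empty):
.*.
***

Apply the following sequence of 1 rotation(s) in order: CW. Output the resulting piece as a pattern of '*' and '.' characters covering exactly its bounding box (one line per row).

Answer: *.
**
*.

Derivation:
Start:
.*.
***
After rotation 1 (CW):
*.
**
*.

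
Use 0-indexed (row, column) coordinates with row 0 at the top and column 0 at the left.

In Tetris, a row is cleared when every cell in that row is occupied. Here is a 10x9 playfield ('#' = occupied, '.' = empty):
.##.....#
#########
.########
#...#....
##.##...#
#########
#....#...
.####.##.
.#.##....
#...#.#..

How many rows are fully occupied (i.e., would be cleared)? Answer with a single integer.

Answer: 2

Derivation:
Check each row:
  row 0: 6 empty cells -> not full
  row 1: 0 empty cells -> FULL (clear)
  row 2: 1 empty cell -> not full
  row 3: 7 empty cells -> not full
  row 4: 4 empty cells -> not full
  row 5: 0 empty cells -> FULL (clear)
  row 6: 7 empty cells -> not full
  row 7: 3 empty cells -> not full
  row 8: 6 empty cells -> not full
  row 9: 6 empty cells -> not full
Total rows cleared: 2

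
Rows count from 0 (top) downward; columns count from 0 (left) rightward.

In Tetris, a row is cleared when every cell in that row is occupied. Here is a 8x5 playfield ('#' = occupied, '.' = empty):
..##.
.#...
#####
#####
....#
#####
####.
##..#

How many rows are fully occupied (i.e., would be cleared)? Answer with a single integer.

Answer: 3

Derivation:
Check each row:
  row 0: 3 empty cells -> not full
  row 1: 4 empty cells -> not full
  row 2: 0 empty cells -> FULL (clear)
  row 3: 0 empty cells -> FULL (clear)
  row 4: 4 empty cells -> not full
  row 5: 0 empty cells -> FULL (clear)
  row 6: 1 empty cell -> not full
  row 7: 2 empty cells -> not full
Total rows cleared: 3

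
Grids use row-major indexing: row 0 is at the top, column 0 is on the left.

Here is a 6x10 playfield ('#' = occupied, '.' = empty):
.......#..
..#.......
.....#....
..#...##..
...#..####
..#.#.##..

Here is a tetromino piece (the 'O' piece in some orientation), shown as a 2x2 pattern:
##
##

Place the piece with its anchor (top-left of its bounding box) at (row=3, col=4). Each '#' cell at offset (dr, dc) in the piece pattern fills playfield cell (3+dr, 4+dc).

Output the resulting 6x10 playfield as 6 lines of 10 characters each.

Fill (3+0,4+0) = (3,4)
Fill (3+0,4+1) = (3,5)
Fill (3+1,4+0) = (4,4)
Fill (3+1,4+1) = (4,5)

Answer: .......#..
..#.......
.....#....
..#.####..
...#######
..#.#.##..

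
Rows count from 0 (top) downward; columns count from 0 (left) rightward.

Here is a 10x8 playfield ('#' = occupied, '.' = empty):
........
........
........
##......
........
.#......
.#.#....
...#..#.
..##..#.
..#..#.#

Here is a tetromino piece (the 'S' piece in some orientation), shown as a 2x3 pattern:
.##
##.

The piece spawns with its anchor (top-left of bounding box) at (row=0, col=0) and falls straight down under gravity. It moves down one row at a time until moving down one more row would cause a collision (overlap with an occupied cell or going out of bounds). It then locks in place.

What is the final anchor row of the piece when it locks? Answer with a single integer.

Answer: 1

Derivation:
Spawn at (row=0, col=0). Try each row:
  row 0: fits
  row 1: fits
  row 2: blocked -> lock at row 1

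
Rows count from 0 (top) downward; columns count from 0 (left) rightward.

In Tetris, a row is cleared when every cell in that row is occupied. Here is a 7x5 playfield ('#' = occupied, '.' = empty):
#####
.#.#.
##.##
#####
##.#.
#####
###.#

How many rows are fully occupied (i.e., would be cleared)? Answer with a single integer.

Check each row:
  row 0: 0 empty cells -> FULL (clear)
  row 1: 3 empty cells -> not full
  row 2: 1 empty cell -> not full
  row 3: 0 empty cells -> FULL (clear)
  row 4: 2 empty cells -> not full
  row 5: 0 empty cells -> FULL (clear)
  row 6: 1 empty cell -> not full
Total rows cleared: 3

Answer: 3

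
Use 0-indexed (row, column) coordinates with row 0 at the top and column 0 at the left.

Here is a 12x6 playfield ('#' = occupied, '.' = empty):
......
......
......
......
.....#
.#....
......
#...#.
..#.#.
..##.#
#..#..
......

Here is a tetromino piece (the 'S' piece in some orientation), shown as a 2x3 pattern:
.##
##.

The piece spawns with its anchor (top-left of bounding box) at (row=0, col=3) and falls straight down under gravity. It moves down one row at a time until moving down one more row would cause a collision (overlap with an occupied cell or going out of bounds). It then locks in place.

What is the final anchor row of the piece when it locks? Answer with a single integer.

Answer: 3

Derivation:
Spawn at (row=0, col=3). Try each row:
  row 0: fits
  row 1: fits
  row 2: fits
  row 3: fits
  row 4: blocked -> lock at row 3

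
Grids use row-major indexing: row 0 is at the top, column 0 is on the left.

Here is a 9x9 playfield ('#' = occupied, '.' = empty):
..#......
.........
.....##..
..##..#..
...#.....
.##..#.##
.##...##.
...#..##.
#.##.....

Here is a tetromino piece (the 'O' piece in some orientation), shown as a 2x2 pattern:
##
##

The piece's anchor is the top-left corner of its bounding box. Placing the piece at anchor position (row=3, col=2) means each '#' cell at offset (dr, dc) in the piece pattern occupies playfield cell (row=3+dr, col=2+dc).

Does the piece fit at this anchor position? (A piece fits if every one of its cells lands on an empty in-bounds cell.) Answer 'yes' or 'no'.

Answer: no

Derivation:
Check each piece cell at anchor (3, 2):
  offset (0,0) -> (3,2): occupied ('#') -> FAIL
  offset (0,1) -> (3,3): occupied ('#') -> FAIL
  offset (1,0) -> (4,2): empty -> OK
  offset (1,1) -> (4,3): occupied ('#') -> FAIL
All cells valid: no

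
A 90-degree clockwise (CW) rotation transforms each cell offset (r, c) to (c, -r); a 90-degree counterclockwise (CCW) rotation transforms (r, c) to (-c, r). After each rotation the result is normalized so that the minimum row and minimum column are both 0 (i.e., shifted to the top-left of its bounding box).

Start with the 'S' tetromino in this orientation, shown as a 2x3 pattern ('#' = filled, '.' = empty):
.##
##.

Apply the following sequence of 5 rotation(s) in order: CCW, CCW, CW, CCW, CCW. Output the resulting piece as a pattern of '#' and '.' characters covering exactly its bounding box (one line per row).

Answer: #.
##
.#

Derivation:
Start:
.##
##.
After rotation 1 (CCW):
#.
##
.#
After rotation 2 (CCW):
.##
##.
After rotation 3 (CW):
#.
##
.#
After rotation 4 (CCW):
.##
##.
After rotation 5 (CCW):
#.
##
.#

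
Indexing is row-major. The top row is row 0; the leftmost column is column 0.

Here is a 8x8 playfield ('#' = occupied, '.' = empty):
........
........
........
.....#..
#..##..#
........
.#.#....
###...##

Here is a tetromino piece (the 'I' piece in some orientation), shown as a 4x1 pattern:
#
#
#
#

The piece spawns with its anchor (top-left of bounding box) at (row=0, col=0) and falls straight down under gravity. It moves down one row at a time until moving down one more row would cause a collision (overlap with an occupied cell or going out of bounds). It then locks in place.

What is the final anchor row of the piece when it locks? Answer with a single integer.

Spawn at (row=0, col=0). Try each row:
  row 0: fits
  row 1: blocked -> lock at row 0

Answer: 0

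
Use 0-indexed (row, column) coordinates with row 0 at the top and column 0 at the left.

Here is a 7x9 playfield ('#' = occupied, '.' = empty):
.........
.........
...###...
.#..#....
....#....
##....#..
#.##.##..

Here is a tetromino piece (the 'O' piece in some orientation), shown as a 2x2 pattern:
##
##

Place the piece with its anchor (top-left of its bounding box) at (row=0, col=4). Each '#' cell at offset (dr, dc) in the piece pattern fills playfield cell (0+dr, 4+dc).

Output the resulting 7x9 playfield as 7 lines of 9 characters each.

Fill (0+0,4+0) = (0,4)
Fill (0+0,4+1) = (0,5)
Fill (0+1,4+0) = (1,4)
Fill (0+1,4+1) = (1,5)

Answer: ....##...
....##...
...###...
.#..#....
....#....
##....#..
#.##.##..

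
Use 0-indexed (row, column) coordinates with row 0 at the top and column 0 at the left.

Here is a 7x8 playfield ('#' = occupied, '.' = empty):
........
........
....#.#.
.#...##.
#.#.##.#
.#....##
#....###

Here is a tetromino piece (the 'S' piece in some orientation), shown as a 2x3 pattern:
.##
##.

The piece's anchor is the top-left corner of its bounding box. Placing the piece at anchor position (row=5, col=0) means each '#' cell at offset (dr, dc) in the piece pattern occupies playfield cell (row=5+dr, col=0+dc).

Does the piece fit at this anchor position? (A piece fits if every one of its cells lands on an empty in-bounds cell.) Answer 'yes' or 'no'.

Check each piece cell at anchor (5, 0):
  offset (0,1) -> (5,1): occupied ('#') -> FAIL
  offset (0,2) -> (5,2): empty -> OK
  offset (1,0) -> (6,0): occupied ('#') -> FAIL
  offset (1,1) -> (6,1): empty -> OK
All cells valid: no

Answer: no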